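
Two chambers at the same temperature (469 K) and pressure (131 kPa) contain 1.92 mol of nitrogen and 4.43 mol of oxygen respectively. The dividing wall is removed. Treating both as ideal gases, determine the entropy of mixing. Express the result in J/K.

ΔS_mix = 32.4 J/K

Mole fractions: x_A = 1.92/6.35 = 0.302, x_B = 0.698.
ΔS_mix = −R(n_A ln x_A + n_B ln x_B) = −8.314 × (1.92 ln 0.302 + 4.43 ln 0.698) = 32.4 J/K.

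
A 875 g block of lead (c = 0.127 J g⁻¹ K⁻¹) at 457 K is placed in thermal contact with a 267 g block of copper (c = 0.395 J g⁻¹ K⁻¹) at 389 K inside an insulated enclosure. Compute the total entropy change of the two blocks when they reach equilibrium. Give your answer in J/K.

Energy balance: T_f = (m₁c₁T₁ + m₂c₂T₂)/(m₁c₁ + m₂c₂) = 423.89 K.
ΔS₁ = m₁c₁ ln(T_f/T₁) = 111.125 × ln(423.89/457) = -8.358 J/K.
ΔS₂ = m₂c₂ ln(T_f/T₂) = 105.465 × ln(423.89/389) = 9.0585 J/K.
ΔS_total = -8.358 + 9.0585 = 0.7 J/K.

ΔS_total = 0.7 J/K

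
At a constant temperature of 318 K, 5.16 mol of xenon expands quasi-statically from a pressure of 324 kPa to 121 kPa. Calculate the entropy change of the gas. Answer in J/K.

ΔS_gas = 42.3 J/K

For an isothermal ideal gas ΔS_gas = nR ln(P₁/P₂) = 5.16 × 8.314 × ln(324/121) = 42.3 J/K.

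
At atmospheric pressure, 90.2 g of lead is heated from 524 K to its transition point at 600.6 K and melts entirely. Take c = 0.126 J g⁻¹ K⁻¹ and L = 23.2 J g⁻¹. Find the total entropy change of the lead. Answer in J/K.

Warming step: ΔS₁ = m c ln(T_tr/T_i) = 90.2 × 0.126 × ln(600.6/524) = 1.5506 J/K.
Phase change: ΔS₂ = +mL/T_tr = 90.2 × 23.2 / 600.6 = 3.4842 J/K.
ΔS_total = (1.5506) + (3.4842) = 5.03 J/K.

ΔS = 5.03 J/K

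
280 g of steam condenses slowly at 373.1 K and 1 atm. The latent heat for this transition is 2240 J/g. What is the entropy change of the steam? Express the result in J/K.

ΔS = -1680 J/K

Heat released by the substance: Q = −mL = −280 × 2240 = −627200 J.
At constant T, ΔS = Q_rev/T = −627200 / 373.1 = -1680 J/K.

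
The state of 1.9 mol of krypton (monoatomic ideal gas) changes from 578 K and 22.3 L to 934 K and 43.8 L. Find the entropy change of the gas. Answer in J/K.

Entropy is a state function: ΔS = nC_V ln(T₂/T₁) + nR ln(V₂/V₁), with C_V = 3R/2 = 12.47 J mol⁻¹ K⁻¹ for a monoatomic ideal gas.
ΔS = 1.9 × [12.47 × ln(934/578) + 8.314 × ln(43.8/22.3)] = 22 J/K.

ΔS = 22 J/K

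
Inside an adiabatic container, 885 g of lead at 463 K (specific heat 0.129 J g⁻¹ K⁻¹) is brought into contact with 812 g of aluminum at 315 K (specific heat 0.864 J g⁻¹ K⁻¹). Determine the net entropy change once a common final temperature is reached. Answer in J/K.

Energy balance: T_f = (m₁c₁T₁ + m₂c₂T₂)/(m₁c₁ + m₂c₂) = 335.71 K.
ΔS₁ = m₁c₁ ln(T_f/T₁) = 114.165 × ln(335.71/463) = -36.7 J/K.
ΔS₂ = m₂c₂ ln(T_f/T₂) = 701.568 × ln(335.71/315) = 44.68 J/K.
ΔS_total = -36.7 + 44.68 = 7.98 J/K.

ΔS_total = 7.98 J/K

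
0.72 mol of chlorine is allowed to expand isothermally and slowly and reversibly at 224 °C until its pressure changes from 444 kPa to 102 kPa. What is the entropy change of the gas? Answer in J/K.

ΔS_gas = 8.8 J/K

For an isothermal ideal gas ΔS_gas = nR ln(P₁/P₂) = 0.72 × 8.314 × ln(444/102) = 8.8 J/K.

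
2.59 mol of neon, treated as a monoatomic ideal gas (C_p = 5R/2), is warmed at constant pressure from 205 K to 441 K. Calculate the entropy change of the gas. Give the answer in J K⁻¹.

At constant pressure, ΔS = nC_p ln(T₂/T₁) with C_p = 5R/2 = 20.79 J mol⁻¹ K⁻¹.
ΔS = 2.59 × 20.79 × ln(441/205) = 41.2 J/K.

ΔS = 41.2 J/K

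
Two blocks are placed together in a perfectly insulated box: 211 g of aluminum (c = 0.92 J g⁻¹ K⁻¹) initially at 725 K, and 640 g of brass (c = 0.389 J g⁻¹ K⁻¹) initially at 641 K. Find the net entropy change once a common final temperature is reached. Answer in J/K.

Energy balance: T_f = (m₁c₁T₁ + m₂c₂T₂)/(m₁c₁ + m₂c₂) = 677.8 K.
ΔS₁ = m₁c₁ ln(T_f/T₁) = 194.12 × ln(677.8/725) = -13.0676 J/K.
ΔS₂ = m₂c₂ ln(T_f/T₂) = 248.96 × ln(677.8/641) = 13.8983 J/K.
ΔS_total = -13.0676 + 13.8983 = 0.831 J/K.

ΔS_total = 0.831 J/K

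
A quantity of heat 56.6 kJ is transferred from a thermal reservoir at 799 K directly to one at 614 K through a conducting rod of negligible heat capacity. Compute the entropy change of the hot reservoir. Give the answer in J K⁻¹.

The hot reservoir loses heat Q, so ΔS_hot = −Q/T_H = −56600/799 = -70.8 J/K.

ΔS_hot = -70.8 J/K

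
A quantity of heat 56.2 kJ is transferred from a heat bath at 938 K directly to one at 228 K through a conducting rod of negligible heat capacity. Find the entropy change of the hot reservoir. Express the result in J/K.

ΔS_hot = -59.9 J/K

The hot reservoir loses heat Q, so ΔS_hot = −Q/T_H = −56200/938 = -59.9 J/K.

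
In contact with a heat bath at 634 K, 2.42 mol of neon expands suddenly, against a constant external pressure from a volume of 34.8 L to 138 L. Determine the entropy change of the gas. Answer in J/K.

ΔS_gas = 27.7 J/K

Entropy is a state function, so ΔS_gas depends only on the end states.
For an isothermal ideal gas ΔS_gas = nR ln(V₂/V₁) = 2.42 × 8.314 × ln(138/34.8) = 27.7 J/K.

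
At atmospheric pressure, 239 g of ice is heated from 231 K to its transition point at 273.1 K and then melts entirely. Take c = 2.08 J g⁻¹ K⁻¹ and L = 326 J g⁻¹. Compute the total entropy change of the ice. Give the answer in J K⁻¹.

Warming step: ΔS₁ = m c ln(T_tr/T_i) = 239 × 2.08 × ln(273.1/231) = 83.23 J/K.
Phase change: ΔS₂ = +mL/T_tr = 239 × 326 / 273.1 = 285.3 J/K.
ΔS_total = (83.23) + (285.3) = 369 J/K.

ΔS = 369 J/K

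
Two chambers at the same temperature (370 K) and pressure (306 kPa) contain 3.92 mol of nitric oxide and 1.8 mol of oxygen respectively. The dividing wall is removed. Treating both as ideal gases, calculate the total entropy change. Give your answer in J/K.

Mole fractions: x_A = 3.92/5.72 = 0.685, x_B = 0.315.
ΔS_mix = −R(n_A ln x_A + n_B ln x_B) = −8.314 × (3.92 ln 0.685 + 1.8 ln 0.315) = 29.6 J/K.

ΔS_mix = 29.6 J/K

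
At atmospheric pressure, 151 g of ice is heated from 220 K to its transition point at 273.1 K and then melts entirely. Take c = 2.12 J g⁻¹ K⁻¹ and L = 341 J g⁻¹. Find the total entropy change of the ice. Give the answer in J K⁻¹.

ΔS = 258 J/K

Warming step: ΔS₁ = m c ln(T_tr/T_i) = 151 × 2.12 × ln(273.1/220) = 69.21 J/K.
Phase change: ΔS₂ = +mL/T_tr = 151 × 341 / 273.1 = 188.5 J/K.
ΔS_total = (69.21) + (188.5) = 258 J/K.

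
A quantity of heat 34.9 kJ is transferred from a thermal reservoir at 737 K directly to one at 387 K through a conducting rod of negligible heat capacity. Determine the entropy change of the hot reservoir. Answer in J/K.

The hot reservoir loses heat Q, so ΔS_hot = −Q/T_H = −34900/737 = -47.4 J/K.

ΔS_hot = -47.4 J/K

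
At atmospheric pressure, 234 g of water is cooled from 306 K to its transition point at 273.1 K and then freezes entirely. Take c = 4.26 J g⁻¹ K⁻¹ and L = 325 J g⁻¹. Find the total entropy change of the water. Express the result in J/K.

Cooling step: ΔS₁ = m c ln(T_tr/T_i) = 234 × 4.26 × ln(273.1/306) = -113.4 J/K.
Phase change: ΔS₂ = −mL/T_tr = −234 × 325 / 273.1 = -278.5 J/K.
ΔS_total = (-113.4) + (-278.5) = -392 J/K.

ΔS = -392 J/K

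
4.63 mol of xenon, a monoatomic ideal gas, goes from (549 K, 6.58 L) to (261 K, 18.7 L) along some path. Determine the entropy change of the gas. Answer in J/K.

ΔS = -2.73 J/K

Entropy is a state function: ΔS = nC_V ln(T₂/T₁) + nR ln(V₂/V₁), with C_V = 3R/2 = 12.47 J mol⁻¹ K⁻¹ for a monoatomic ideal gas.
ΔS = 4.63 × [12.47 × ln(261/549) + 8.314 × ln(18.7/6.58)] = -2.73 J/K.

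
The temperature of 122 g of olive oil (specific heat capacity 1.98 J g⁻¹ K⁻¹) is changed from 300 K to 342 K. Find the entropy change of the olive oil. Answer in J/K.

ΔS = 31.7 J/K

ΔS = ∫dQ_rev/T = m c ln(T₂/T₁) = 122 × 1.98 × ln(342/300) = 31.7 J/K.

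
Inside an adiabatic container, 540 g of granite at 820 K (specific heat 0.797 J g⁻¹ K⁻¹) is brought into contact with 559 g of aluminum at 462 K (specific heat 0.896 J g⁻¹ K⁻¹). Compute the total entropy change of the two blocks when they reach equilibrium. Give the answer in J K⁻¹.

Energy balance: T_f = (m₁c₁T₁ + m₂c₂T₂)/(m₁c₁ + m₂c₂) = 627.45 K.
ΔS₁ = m₁c₁ ln(T_f/T₁) = 430.38 × ln(627.45/820) = -115.2 J/K.
ΔS₂ = m₂c₂ ln(T_f/T₂) = 500.864 × ln(627.45/462) = 153.3 J/K.
ΔS_total = -115.2 + 153.3 = 38.1 J/K.

ΔS_total = 38.1 J/K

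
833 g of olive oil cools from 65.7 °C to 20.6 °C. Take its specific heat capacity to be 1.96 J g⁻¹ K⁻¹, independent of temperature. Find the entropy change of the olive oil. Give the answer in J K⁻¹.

ΔS = -233 J/K

In kelvin: T₁ = 338.85 K, T₂ = 293.75 K. ΔS = ∫dQ_rev/T = m c ln(T₂/T₁) = 833 × 1.96 × ln(293.75/338.85) = -233 J/K.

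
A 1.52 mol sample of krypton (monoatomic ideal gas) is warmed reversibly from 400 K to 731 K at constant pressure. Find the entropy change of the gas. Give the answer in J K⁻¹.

ΔS = 19 J/K

At constant pressure, ΔS = nC_p ln(T₂/T₁) with C_p = 5R/2 = 20.79 J mol⁻¹ K⁻¹.
ΔS = 1.52 × 20.79 × ln(731/400) = 19 J/K.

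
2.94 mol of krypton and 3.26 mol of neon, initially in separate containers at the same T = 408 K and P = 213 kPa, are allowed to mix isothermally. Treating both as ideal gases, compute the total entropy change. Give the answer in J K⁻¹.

Mole fractions: x_A = 2.94/6.2 = 0.474, x_B = 0.526.
ΔS_mix = −R(n_A ln x_A + n_B ln x_B) = −8.314 × (2.94 ln 0.474 + 3.26 ln 0.526) = 35.7 J/K.

ΔS_mix = 35.7 J/K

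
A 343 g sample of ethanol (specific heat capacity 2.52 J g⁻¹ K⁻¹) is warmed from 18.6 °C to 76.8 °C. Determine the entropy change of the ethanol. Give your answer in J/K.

ΔS = 157 J/K

In kelvin: T₁ = 291.75 K, T₂ = 349.95 K. ΔS = ∫dQ_rev/T = m c ln(T₂/T₁) = 343 × 2.52 × ln(349.95/291.75) = 157 J/K.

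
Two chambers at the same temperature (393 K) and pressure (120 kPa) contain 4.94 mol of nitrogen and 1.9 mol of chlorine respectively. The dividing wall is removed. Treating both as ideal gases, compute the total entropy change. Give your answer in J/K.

ΔS_mix = 33.6 J/K

Mole fractions: x_A = 4.94/6.84 = 0.722, x_B = 0.278.
ΔS_mix = −R(n_A ln x_A + n_B ln x_B) = −8.314 × (4.94 ln 0.722 + 1.9 ln 0.278) = 33.6 J/K.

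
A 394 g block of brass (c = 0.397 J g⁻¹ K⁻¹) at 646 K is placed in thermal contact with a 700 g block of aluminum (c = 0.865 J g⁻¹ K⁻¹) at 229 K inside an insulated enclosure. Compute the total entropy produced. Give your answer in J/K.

ΔS_total = 79.8 J/K

Energy balance: T_f = (m₁c₁T₁ + m₂c₂T₂)/(m₁c₁ + m₂c₂) = 314.61 K.
ΔS₁ = m₁c₁ ln(T_f/T₁) = 156.418 × ln(314.61/646) = -112.5 J/K.
ΔS₂ = m₂c₂ ln(T_f/T₂) = 605.5 × ln(314.61/229) = 192.3 J/K.
ΔS_total = -112.5 + 192.3 = 79.8 J/K.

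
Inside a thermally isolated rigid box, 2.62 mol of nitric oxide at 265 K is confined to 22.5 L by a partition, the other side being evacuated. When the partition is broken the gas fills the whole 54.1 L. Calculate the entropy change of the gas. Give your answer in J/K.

For an ideal gas in free expansion Q = 0 and W = 0, so T is unchanged.
Entropy is a state function; using a reversible isothermal path, ΔS_gas = nR ln(V₂/V₁) = 2.62 × 8.314 × ln(54.1/22.5) = 19.1 J/K.

ΔS_gas = 19.1 J/K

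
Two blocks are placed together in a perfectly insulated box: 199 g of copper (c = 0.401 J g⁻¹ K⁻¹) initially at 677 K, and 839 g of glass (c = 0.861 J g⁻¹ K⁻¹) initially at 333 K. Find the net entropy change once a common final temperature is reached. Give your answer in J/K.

ΔS_total = 21.8 J/K

Energy balance: T_f = (m₁c₁T₁ + m₂c₂T₂)/(m₁c₁ + m₂c₂) = 367.22 K.
ΔS₁ = m₁c₁ ln(T_f/T₁) = 79.799 × ln(367.22/677) = -48.81 J/K.
ΔS₂ = m₂c₂ ln(T_f/T₂) = 722.379 × ln(367.22/333) = 70.66 J/K.
ΔS_total = -48.81 + 70.66 = 21.8 J/K.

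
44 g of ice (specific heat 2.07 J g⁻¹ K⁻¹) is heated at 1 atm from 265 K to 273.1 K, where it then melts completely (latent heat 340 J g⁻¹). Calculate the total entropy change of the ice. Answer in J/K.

Warming step: ΔS₁ = m c ln(T_tr/T_i) = 44 × 2.07 × ln(273.1/265) = 2.742 J/K.
Phase change: ΔS₂ = +mL/T_tr = 44 × 340 / 273.1 = 54.78 J/K.
ΔS_total = (2.742) + (54.78) = 57.5 J/K.

ΔS = 57.5 J/K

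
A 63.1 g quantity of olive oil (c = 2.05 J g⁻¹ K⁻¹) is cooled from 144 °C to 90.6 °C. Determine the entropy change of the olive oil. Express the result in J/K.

ΔS = -17.7 J/K

In kelvin: T₁ = 417.15 K, T₂ = 363.75 K. ΔS = ∫dQ_rev/T = m c ln(T₂/T₁) = 63.1 × 2.05 × ln(363.75/417.15) = -17.7 J/K.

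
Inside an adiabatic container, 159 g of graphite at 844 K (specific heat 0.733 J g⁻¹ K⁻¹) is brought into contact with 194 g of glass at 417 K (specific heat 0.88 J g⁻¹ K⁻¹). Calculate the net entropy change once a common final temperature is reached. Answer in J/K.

Energy balance: T_f = (m₁c₁T₁ + m₂c₂T₂)/(m₁c₁ + m₂c₂) = 590.24 K.
ΔS₁ = m₁c₁ ln(T_f/T₁) = 116.547 × ln(590.24/844) = -41.68 J/K.
ΔS₂ = m₂c₂ ln(T_f/T₂) = 170.72 × ln(590.24/417) = 59.31 J/K.
ΔS_total = -41.68 + 59.31 = 17.6 J/K.

ΔS_total = 17.6 J/K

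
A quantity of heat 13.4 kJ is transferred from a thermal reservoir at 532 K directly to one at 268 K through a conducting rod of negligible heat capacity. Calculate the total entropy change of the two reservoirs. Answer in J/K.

ΔS_hot = −Q/T_H = −13400/532 = -25.19 J/K and ΔS_cold = +Q/T_C = 13400/268 = 50 J/K.
ΔS_total = -25.19 + 50 = 24.8 J/K, positive as the second law requires.

ΔS_total = 24.8 J/K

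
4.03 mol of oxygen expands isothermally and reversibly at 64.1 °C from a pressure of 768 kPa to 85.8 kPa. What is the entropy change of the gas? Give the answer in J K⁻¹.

ΔS_gas = 73.4 J/K

For an isothermal ideal gas ΔS_gas = nR ln(P₁/P₂) = 4.03 × 8.314 × ln(768/85.8) = 73.4 J/K.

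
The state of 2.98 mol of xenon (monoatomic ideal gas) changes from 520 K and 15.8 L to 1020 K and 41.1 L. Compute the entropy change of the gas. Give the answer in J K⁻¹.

ΔS = 48.7 J/K

Entropy is a state function: ΔS = nC_V ln(T₂/T₁) + nR ln(V₂/V₁), with C_V = 3R/2 = 12.47 J mol⁻¹ K⁻¹ for a monoatomic ideal gas.
ΔS = 2.98 × [12.47 × ln(1020/520) + 8.314 × ln(41.1/15.8)] = 48.7 J/K.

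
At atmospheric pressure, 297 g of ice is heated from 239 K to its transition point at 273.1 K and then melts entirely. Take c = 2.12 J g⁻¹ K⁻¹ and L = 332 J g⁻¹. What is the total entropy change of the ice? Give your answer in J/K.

ΔS = 445 J/K

Warming step: ΔS₁ = m c ln(T_tr/T_i) = 297 × 2.12 × ln(273.1/239) = 83.98 J/K.
Phase change: ΔS₂ = +mL/T_tr = 297 × 332 / 273.1 = 361.1 J/K.
ΔS_total = (83.98) + (361.1) = 445 J/K.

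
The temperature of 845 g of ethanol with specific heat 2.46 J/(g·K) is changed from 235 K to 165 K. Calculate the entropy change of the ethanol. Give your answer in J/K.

ΔS = ∫dQ_rev/T = m c ln(T₂/T₁) = 845 × 2.46 × ln(165/235) = -735 J/K.

ΔS = -735 J/K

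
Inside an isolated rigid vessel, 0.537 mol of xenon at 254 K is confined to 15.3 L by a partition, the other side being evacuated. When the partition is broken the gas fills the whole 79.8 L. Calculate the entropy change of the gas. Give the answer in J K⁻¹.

For an ideal gas in free expansion Q = 0 and W = 0, so T is unchanged.
Entropy is a state function; using a reversible isothermal path, ΔS_gas = nR ln(V₂/V₁) = 0.537 × 8.314 × ln(79.8/15.3) = 7.37 J/K.

ΔS_gas = 7.37 J/K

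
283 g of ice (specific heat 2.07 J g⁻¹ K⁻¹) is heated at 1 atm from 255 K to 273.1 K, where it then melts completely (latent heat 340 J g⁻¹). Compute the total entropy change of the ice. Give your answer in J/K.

ΔS = 392 J/K

Warming step: ΔS₁ = m c ln(T_tr/T_i) = 283 × 2.07 × ln(273.1/255) = 40.17 J/K.
Phase change: ΔS₂ = +mL/T_tr = 283 × 340 / 273.1 = 352.3 J/K.
ΔS_total = (40.17) + (352.3) = 392 J/K.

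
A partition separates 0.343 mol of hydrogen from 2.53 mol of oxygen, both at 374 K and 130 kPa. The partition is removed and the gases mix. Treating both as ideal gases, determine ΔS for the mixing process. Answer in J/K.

Mole fractions: x_A = 0.343/2.87 = 0.119, x_B = 0.881.
ΔS_mix = −R(n_A ln x_A + n_B ln x_B) = −8.314 × (0.343 ln 0.119 + 2.53 ln 0.881) = 8.74 J/K.

ΔS_mix = 8.74 J/K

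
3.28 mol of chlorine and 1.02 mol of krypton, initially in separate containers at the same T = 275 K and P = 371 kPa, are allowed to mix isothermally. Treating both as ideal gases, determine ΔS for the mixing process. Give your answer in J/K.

ΔS_mix = 19.6 J/K

Mole fractions: x_A = 3.28/4.3 = 0.763, x_B = 0.237.
ΔS_mix = −R(n_A ln x_A + n_B ln x_B) = −8.314 × (3.28 ln 0.763 + 1.02 ln 0.237) = 19.6 J/K.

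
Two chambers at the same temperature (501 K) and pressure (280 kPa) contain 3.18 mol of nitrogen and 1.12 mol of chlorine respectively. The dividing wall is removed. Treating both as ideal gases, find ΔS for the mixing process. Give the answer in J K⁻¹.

ΔS_mix = 20.5 J/K

Mole fractions: x_A = 3.18/4.3 = 0.74, x_B = 0.26.
ΔS_mix = −R(n_A ln x_A + n_B ln x_B) = −8.314 × (3.18 ln 0.74 + 1.12 ln 0.26) = 20.5 J/K.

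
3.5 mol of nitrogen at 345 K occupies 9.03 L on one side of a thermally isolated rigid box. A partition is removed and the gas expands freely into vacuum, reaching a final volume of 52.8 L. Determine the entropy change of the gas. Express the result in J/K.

For an ideal gas in free expansion Q = 0 and W = 0, so T is unchanged.
Entropy is a state function; using a reversible isothermal path, ΔS_gas = nR ln(V₂/V₁) = 3.5 × 8.314 × ln(52.8/9.03) = 51.4 J/K.

ΔS_gas = 51.4 J/K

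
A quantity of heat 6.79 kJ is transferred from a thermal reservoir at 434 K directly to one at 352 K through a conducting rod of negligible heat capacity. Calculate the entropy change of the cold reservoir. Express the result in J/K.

The cold reservoir gains heat Q, so ΔS_cold = +Q/T_C = 6790/352 = 19.3 J/K.

ΔS_cold = 19.3 J/K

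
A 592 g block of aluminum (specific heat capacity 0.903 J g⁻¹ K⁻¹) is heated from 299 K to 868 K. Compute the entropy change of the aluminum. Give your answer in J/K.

ΔS = 570 J/K

ΔS = ∫dQ_rev/T = m c ln(T₂/T₁) = 592 × 0.903 × ln(868/299) = 570 J/K.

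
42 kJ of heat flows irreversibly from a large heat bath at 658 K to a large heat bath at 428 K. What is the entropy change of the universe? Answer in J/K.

ΔS_hot = −Q/T_H = −42000/658 = -63.83 J/K and ΔS_cold = +Q/T_C = 42000/428 = 98.13 J/K.
ΔS_total = -63.83 + 98.13 = 34.3 J/K, positive as the second law requires.

ΔS_total = 34.3 J/K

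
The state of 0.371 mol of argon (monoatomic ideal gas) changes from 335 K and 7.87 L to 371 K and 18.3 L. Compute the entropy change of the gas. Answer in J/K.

Entropy is a state function: ΔS = nC_V ln(T₂/T₁) + nR ln(V₂/V₁), with C_V = 3R/2 = 12.47 J mol⁻¹ K⁻¹ for a monoatomic ideal gas.
ΔS = 0.371 × [12.47 × ln(371/335) + 8.314 × ln(18.3/7.87)] = 3.08 J/K.

ΔS = 3.08 J/K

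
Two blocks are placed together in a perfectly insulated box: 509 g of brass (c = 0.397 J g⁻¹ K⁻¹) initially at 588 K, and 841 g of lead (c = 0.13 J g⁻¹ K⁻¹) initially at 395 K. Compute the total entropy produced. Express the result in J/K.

ΔS_total = 5.37 J/K

Energy balance: T_f = (m₁c₁T₁ + m₂c₂T₂)/(m₁c₁ + m₂c₂) = 520.24 K.
ΔS₁ = m₁c₁ ln(T_f/T₁) = 202.073 × ln(520.24/588) = -24.74 J/K.
ΔS₂ = m₂c₂ ln(T_f/T₂) = 109.33 × ln(520.24/395) = 30.11 J/K.
ΔS_total = -24.74 + 30.11 = 5.37 J/K.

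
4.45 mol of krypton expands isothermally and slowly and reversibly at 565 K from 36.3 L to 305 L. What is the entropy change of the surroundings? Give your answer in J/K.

ΔS_surr = -78.7 J/K

For an isothermal ideal gas ΔS_gas = nR ln(V₂/V₁) = 4.45 × 8.314 × ln(305/36.3) = 78.7 J/K.
The process is reversible, so ΔS_surr = −ΔS_gas = -78.7 J/K and ΔS_universe = 0.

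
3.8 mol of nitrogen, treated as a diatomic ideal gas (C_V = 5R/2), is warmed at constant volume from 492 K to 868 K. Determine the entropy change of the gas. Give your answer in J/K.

ΔS = 44.8 J/K

At constant volume, ΔS = nC_V ln(T₂/T₁) with C_V = 5R/2 = 20.79 J mol⁻¹ K⁻¹.
ΔS = 3.8 × 20.79 × ln(868/492) = 44.8 J/K.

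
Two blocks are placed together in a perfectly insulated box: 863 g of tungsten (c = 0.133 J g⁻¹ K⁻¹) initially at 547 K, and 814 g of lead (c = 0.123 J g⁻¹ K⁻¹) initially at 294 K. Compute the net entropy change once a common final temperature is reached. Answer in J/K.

ΔS_total = 10 J/K

Energy balance: T_f = (m₁c₁T₁ + m₂c₂T₂)/(m₁c₁ + m₂c₂) = 429.13 K.
ΔS₁ = m₁c₁ ln(T_f/T₁) = 114.779 × ln(429.13/547) = -27.86 J/K.
ΔS₂ = m₂c₂ ln(T_f/T₂) = 100.122 × ln(429.13/294) = 37.86 J/K.
ΔS_total = -27.86 + 37.86 = 10 J/K.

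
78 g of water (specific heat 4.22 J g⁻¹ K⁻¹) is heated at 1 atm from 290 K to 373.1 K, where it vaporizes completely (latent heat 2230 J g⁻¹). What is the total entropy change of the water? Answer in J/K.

Warming step: ΔS₁ = m c ln(T_tr/T_i) = 78 × 4.22 × ln(373.1/290) = 82.94 J/K.
Phase change: ΔS₂ = +mL/T_tr = 78 × 2230 / 373.1 = 466.2 J/K.
ΔS_total = (82.94) + (466.2) = 549 J/K.

ΔS = 549 J/K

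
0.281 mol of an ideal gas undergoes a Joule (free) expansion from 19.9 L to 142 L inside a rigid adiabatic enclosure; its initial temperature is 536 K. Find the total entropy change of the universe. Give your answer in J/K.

No heat is exchanged and no work is done, so the ideal-gas temperature stays constant.
Entropy is a state function; using a reversible isothermal path, ΔS_gas = nR ln(V₂/V₁) = 0.281 × 8.314 × ln(142/19.9) = 4.59 J/K.
The insulated surroundings exchange no heat, so ΔS_surr = 0 and ΔS_universe = ΔS_gas.

ΔS_universe = 4.59 J/K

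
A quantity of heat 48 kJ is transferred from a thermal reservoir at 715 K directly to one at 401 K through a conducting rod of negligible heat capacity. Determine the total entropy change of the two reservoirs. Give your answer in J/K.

ΔS_hot = −Q/T_H = −48000/715 = -67.13 J/K and ΔS_cold = +Q/T_C = 48000/401 = 119.7 J/K.
ΔS_total = -67.13 + 119.7 = 52.6 J/K, positive as the second law requires.

ΔS_total = 52.6 J/K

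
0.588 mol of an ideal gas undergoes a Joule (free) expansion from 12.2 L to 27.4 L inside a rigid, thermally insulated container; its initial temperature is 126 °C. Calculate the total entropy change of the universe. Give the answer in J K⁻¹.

ΔS_universe = 3.96 J/K

For an ideal gas in free expansion Q = 0 and W = 0, so T is unchanged.
Entropy is a state function; using a reversible isothermal path, ΔS_gas = nR ln(V₂/V₁) = 0.588 × 8.314 × ln(27.4/12.2) = 3.96 J/K.
The insulated surroundings exchange no heat, so ΔS_surr = 0 and ΔS_universe = ΔS_gas.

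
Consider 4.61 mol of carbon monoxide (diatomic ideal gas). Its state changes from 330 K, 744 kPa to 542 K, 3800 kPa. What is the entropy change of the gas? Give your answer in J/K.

ΔS = nC_p ln(T₂/T₁) − nR ln(P₂/P₁), with C_p = 7R/2 = 29.1 J mol⁻¹ K⁻¹ for a diatomic ideal gas.
ΔS = 4.61 × [29.1 × ln(542/330) − 8.314 × ln(3800/744)] = 4.06 J/K.

ΔS = 4.06 J/K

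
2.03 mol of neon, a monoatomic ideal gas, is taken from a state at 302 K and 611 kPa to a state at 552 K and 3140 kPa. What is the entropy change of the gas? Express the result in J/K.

ΔS = -2.18 J/K

ΔS = nC_p ln(T₂/T₁) − nR ln(P₂/P₁), with C_p = 5R/2 = 20.79 J mol⁻¹ K⁻¹ for a monoatomic ideal gas.
ΔS = 2.03 × [20.79 × ln(552/302) − 8.314 × ln(3140/611)] = -2.18 J/K.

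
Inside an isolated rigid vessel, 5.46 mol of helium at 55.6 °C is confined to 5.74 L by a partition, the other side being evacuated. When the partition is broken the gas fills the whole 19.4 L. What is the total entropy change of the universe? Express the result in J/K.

For an ideal gas in free expansion Q = 0 and W = 0, so T is unchanged.
Entropy is a state function; using a reversible isothermal path, ΔS_gas = nR ln(V₂/V₁) = 5.46 × 8.314 × ln(19.4/5.74) = 55.3 J/K.
The insulated surroundings exchange no heat, so ΔS_surr = 0 and ΔS_universe = ΔS_gas.

ΔS_universe = 55.3 J/K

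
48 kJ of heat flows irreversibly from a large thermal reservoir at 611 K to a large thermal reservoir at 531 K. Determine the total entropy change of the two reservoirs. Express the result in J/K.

ΔS_hot = −Q/T_H = −48000/611 = -78.56 J/K and ΔS_cold = +Q/T_C = 48000/531 = 90.4 J/K.
ΔS_total = -78.56 + 90.4 = 11.8 J/K, positive as the second law requires.

ΔS_total = 11.8 J/K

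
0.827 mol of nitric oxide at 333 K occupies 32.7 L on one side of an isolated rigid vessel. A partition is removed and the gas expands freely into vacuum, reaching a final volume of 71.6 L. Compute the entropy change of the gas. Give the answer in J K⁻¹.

ΔS_gas = 5.39 J/K

No heat is exchanged and no work is done, so the ideal-gas temperature stays constant.
Entropy is a state function; using a reversible isothermal path, ΔS_gas = nR ln(V₂/V₁) = 0.827 × 8.314 × ln(71.6/32.7) = 5.39 J/K.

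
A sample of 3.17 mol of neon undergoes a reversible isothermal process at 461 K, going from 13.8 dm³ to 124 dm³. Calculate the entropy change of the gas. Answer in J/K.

ΔS_gas = 57.9 J/K

For an isothermal ideal gas ΔS_gas = nR ln(V₂/V₁) = 3.17 × 8.314 × ln(124/13.8) = 57.9 J/K.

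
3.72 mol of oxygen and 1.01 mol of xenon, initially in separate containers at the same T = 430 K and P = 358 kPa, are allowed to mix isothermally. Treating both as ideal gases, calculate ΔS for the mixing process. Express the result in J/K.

Mole fractions: x_A = 3.72/4.73 = 0.786, x_B = 0.214.
ΔS_mix = −R(n_A ln x_A + n_B ln x_B) = −8.314 × (3.72 ln 0.786 + 1.01 ln 0.214) = 20.4 J/K.

ΔS_mix = 20.4 J/K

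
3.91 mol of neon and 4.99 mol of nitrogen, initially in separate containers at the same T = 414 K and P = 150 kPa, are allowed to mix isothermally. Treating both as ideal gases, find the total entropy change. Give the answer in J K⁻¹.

Mole fractions: x_A = 3.91/8.9 = 0.439, x_B = 0.561.
ΔS_mix = −R(n_A ln x_A + n_B ln x_B) = −8.314 × (3.91 ln 0.439 + 4.99 ln 0.561) = 50.7 J/K.

ΔS_mix = 50.7 J/K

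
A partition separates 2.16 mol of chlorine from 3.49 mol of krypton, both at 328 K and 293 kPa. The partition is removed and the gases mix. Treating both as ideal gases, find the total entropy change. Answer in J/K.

ΔS_mix = 31.2 J/K

Mole fractions: x_A = 2.16/5.65 = 0.382, x_B = 0.618.
ΔS_mix = −R(n_A ln x_A + n_B ln x_B) = −8.314 × (2.16 ln 0.382 + 3.49 ln 0.618) = 31.2 J/K.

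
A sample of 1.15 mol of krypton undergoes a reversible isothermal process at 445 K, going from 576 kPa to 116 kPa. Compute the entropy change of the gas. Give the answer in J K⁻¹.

For an isothermal ideal gas ΔS_gas = nR ln(P₁/P₂) = 1.15 × 8.314 × ln(576/116) = 15.3 J/K.

ΔS_gas = 15.3 J/K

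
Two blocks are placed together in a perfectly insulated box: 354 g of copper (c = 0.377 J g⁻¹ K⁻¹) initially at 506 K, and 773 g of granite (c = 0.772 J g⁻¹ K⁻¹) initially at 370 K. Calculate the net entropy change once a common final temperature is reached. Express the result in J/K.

Energy balance: T_f = (m₁c₁T₁ + m₂c₂T₂)/(m₁c₁ + m₂c₂) = 394.86 K.
ΔS₁ = m₁c₁ ln(T_f/T₁) = 133.458 × ln(394.86/506) = -33.1 J/K.
ΔS₂ = m₂c₂ ln(T_f/T₂) = 596.756 × ln(394.86/370) = 38.8 J/K.
ΔS_total = -33.1 + 38.8 = 5.7 J/K.

ΔS_total = 5.7 J/K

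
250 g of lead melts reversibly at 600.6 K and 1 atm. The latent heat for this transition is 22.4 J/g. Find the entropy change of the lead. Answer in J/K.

Heat absorbed by the substance: Q = mL = 250 × 22.4 = 5600 J.
At constant T, ΔS = Q_rev/T = 5600 / 600.6 = 9.32 J/K.

ΔS = 9.32 J/K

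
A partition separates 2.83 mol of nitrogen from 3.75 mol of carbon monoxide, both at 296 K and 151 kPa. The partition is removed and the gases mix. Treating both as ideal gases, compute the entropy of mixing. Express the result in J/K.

Mole fractions: x_A = 2.83/6.58 = 0.43, x_B = 0.57.
ΔS_mix = −R(n_A ln x_A + n_B ln x_B) = −8.314 × (2.83 ln 0.43 + 3.75 ln 0.57) = 37.4 J/K.

ΔS_mix = 37.4 J/K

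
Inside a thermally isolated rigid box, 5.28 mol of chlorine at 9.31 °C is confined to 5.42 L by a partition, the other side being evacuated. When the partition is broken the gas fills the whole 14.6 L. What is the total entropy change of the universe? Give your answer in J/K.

For an ideal gas in free expansion Q = 0 and W = 0, so T is unchanged.
Entropy is a state function; using a reversible isothermal path, ΔS_gas = nR ln(V₂/V₁) = 5.28 × 8.314 × ln(14.6/5.42) = 43.5 J/K.
The insulated surroundings exchange no heat, so ΔS_surr = 0 and ΔS_universe = ΔS_gas.

ΔS_universe = 43.5 J/K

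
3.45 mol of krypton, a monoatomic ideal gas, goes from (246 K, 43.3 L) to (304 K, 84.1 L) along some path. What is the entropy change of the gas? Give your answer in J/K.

ΔS = 28.1 J/K

Entropy is a state function: ΔS = nC_V ln(T₂/T₁) + nR ln(V₂/V₁), with C_V = 3R/2 = 12.47 J mol⁻¹ K⁻¹ for a monoatomic ideal gas.
ΔS = 3.45 × [12.47 × ln(304/246) + 8.314 × ln(84.1/43.3)] = 28.1 J/K.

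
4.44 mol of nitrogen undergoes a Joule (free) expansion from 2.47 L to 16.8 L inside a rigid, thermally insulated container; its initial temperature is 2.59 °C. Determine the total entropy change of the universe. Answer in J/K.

For an ideal gas in free expansion Q = 0 and W = 0, so T is unchanged.
Entropy is a state function; using a reversible isothermal path, ΔS_gas = nR ln(V₂/V₁) = 4.44 × 8.314 × ln(16.8/2.47) = 70.8 J/K.
The insulated surroundings exchange no heat, so ΔS_surr = 0 and ΔS_universe = ΔS_gas.

ΔS_universe = 70.8 J/K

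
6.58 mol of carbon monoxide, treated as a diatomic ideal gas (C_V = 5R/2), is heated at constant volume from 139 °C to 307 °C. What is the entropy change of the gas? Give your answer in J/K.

ΔS = 46.8 J/K

In kelvin: T₁ = 412.15 K, T₂ = 580.15 K. At constant volume, ΔS = nC_V ln(T₂/T₁) with C_V = 5R/2 = 20.79 J mol⁻¹ K⁻¹.
ΔS = 6.58 × 20.79 × ln(580.15/412.15) = 46.8 J/K.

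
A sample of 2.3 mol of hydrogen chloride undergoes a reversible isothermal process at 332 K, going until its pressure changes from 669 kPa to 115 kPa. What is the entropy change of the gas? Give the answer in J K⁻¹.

ΔS_gas = 33.7 J/K

For an isothermal ideal gas ΔS_gas = nR ln(P₁/P₂) = 2.3 × 8.314 × ln(669/115) = 33.7 J/K.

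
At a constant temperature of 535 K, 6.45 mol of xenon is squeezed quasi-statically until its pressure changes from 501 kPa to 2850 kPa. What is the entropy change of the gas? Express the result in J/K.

For an isothermal ideal gas ΔS_gas = nR ln(P₁/P₂) = 6.45 × 8.314 × ln(501/2850) = -93.2 J/K.

ΔS_gas = -93.2 J/K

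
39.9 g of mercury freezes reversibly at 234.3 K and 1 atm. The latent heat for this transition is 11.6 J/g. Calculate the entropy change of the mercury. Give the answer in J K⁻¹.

Heat released by the substance: Q = −mL = −39.9 × 11.6 = −462.84 J.
At constant T, ΔS = Q_rev/T = −462.84 / 234.3 = -1.98 J/K.

ΔS = -1.98 J/K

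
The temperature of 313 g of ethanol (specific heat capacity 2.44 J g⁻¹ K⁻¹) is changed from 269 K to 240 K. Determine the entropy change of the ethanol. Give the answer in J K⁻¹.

ΔS = -87.1 J/K

ΔS = ∫dQ_rev/T = m c ln(T₂/T₁) = 313 × 2.44 × ln(240/269) = -87.1 J/K.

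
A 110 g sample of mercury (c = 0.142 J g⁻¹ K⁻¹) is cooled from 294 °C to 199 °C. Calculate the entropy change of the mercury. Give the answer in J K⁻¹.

ΔS = -2.86 J/K

In kelvin: T₁ = 567.15 K, T₂ = 472.15 K. ΔS = ∫dQ_rev/T = m c ln(T₂/T₁) = 110 × 0.142 × ln(472.15/567.15) = -2.86 J/K.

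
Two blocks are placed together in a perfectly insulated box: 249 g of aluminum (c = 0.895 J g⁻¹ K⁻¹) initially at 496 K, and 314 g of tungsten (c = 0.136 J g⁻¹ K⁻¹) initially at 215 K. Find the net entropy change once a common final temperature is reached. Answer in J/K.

Energy balance: T_f = (m₁c₁T₁ + m₂c₂T₂)/(m₁c₁ + m₂c₂) = 450.81 K.
ΔS₁ = m₁c₁ ln(T_f/T₁) = 222.855 × ln(450.81/496) = -21.29 J/K.
ΔS₂ = m₂c₂ ln(T_f/T₂) = 42.704 × ln(450.81/215) = 31.62 J/K.
ΔS_total = -21.29 + 31.62 = 10.3 J/K.

ΔS_total = 10.3 J/K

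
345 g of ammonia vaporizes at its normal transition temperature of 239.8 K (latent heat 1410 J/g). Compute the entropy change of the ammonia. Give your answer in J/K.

Heat absorbed by the substance: Q = mL = 345 × 1410 = 486450 J.
At constant T, ΔS = Q_rev/T = 486450 / 239.8 = 2030 J/K.

ΔS = 2030 J/K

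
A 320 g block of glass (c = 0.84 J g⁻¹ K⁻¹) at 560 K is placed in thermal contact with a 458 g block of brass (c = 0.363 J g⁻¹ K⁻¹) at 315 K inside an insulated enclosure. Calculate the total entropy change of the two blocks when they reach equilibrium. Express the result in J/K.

Energy balance: T_f = (m₁c₁T₁ + m₂c₂T₂)/(m₁c₁ + m₂c₂) = 466.37 K.
ΔS₁ = m₁c₁ ln(T_f/T₁) = 268.8 × ln(466.37/560) = -49.18 J/K.
ΔS₂ = m₂c₂ ln(T_f/T₂) = 166.254 × ln(466.37/315) = 65.24 J/K.
ΔS_total = -49.18 + 65.24 = 16.1 J/K.

ΔS_total = 16.1 J/K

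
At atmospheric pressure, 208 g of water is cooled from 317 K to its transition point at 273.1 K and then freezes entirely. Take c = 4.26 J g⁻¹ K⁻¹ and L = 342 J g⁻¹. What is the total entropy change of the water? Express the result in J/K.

ΔS = -393 J/K

Cooling step: ΔS₁ = m c ln(T_tr/T_i) = 208 × 4.26 × ln(273.1/317) = -132.1 J/K.
Phase change: ΔS₂ = −mL/T_tr = −208 × 342 / 273.1 = -260.5 J/K.
ΔS_total = (-132.1) + (-260.5) = -393 J/K.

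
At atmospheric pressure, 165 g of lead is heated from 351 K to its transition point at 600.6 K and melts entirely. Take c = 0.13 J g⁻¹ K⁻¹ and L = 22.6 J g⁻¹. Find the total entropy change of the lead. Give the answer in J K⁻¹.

ΔS = 17.7 J/K

Warming step: ΔS₁ = m c ln(T_tr/T_i) = 165 × 0.13 × ln(600.6/351) = 11.52 J/K.
Phase change: ΔS₂ = +mL/T_tr = 165 × 22.6 / 600.6 = 6.209 J/K.
ΔS_total = (11.52) + (6.209) = 17.7 J/K.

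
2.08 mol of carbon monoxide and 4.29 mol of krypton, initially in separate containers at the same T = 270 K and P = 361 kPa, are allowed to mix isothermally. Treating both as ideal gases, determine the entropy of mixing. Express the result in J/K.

Mole fractions: x_A = 2.08/6.37 = 0.327, x_B = 0.673.
ΔS_mix = −R(n_A ln x_A + n_B ln x_B) = −8.314 × (2.08 ln 0.327 + 4.29 ln 0.673) = 33.5 J/K.

ΔS_mix = 33.5 J/K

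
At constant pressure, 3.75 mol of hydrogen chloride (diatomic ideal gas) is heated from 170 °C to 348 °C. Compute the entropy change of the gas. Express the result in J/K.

ΔS = 36.8 J/K

In kelvin: T₁ = 443.15 K, T₂ = 621.15 K. At constant pressure, ΔS = nC_p ln(T₂/T₁) with C_p = 7R/2 = 29.1 J mol⁻¹ K⁻¹.
ΔS = 3.75 × 29.1 × ln(621.15/443.15) = 36.8 J/K.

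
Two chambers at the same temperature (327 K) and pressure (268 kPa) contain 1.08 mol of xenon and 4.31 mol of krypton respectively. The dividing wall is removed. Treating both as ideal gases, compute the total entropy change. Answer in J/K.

ΔS_mix = 22.4 J/K

Mole fractions: x_A = 1.08/5.39 = 0.2, x_B = 0.8.
ΔS_mix = −R(n_A ln x_A + n_B ln x_B) = −8.314 × (1.08 ln 0.2 + 4.31 ln 0.8) = 22.4 J/K.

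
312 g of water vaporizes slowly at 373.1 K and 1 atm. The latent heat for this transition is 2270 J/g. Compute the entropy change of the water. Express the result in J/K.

ΔS = 1900 J/K

Heat absorbed by the substance: Q = mL = 312 × 2270 = 708240 J.
At constant T, ΔS = Q_rev/T = 708240 / 373.1 = 1900 J/K.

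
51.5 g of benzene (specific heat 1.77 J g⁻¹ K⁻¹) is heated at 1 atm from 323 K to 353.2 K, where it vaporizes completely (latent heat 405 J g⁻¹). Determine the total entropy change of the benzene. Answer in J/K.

ΔS = 67.2 J/K

Warming step: ΔS₁ = m c ln(T_tr/T_i) = 51.5 × 1.77 × ln(353.2/323) = 8.148 J/K.
Phase change: ΔS₂ = +mL/T_tr = 51.5 × 405 / 353.2 = 59.05 J/K.
ΔS_total = (8.148) + (59.05) = 67.2 J/K.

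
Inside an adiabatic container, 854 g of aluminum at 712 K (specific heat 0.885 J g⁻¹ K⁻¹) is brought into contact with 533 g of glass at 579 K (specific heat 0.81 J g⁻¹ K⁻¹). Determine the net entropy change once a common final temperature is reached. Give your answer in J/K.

ΔS_total = 5.76 J/K

Energy balance: T_f = (m₁c₁T₁ + m₂c₂T₂)/(m₁c₁ + m₂c₂) = 663.65 K.
ΔS₁ = m₁c₁ ln(T_f/T₁) = 755.79 × ln(663.65/712) = -53.15 J/K.
ΔS₂ = m₂c₂ ln(T_f/T₂) = 431.73 × ln(663.65/579) = 58.91 J/K.
ΔS_total = -53.15 + 58.91 = 5.76 J/K.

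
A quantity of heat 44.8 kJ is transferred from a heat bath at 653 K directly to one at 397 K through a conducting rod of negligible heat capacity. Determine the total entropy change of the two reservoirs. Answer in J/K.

ΔS_hot = −Q/T_H = −44800/653 = -68.61 J/K and ΔS_cold = +Q/T_C = 44800/397 = 112.8 J/K.
ΔS_total = -68.61 + 112.8 = 44.2 J/K, positive as the second law requires.

ΔS_total = 44.2 J/K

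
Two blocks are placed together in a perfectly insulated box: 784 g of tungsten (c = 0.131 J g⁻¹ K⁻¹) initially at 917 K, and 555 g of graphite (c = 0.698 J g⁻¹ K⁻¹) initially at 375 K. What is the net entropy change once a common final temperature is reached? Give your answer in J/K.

ΔS_total = 37.8 J/K

Energy balance: T_f = (m₁c₁T₁ + m₂c₂T₂)/(m₁c₁ + m₂c₂) = 488.58 K.
ΔS₁ = m₁c₁ ln(T_f/T₁) = 102.704 × ln(488.58/917) = -64.66 J/K.
ΔS₂ = m₂c₂ ln(T_f/T₂) = 387.39 × ln(488.58/375) = 102.5 J/K.
ΔS_total = -64.66 + 102.5 = 37.8 J/K.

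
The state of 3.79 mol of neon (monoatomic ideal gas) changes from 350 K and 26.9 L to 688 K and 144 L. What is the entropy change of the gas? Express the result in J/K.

ΔS = 84.8 J/K

Entropy is a state function: ΔS = nC_V ln(T₂/T₁) + nR ln(V₂/V₁), with C_V = 3R/2 = 12.47 J mol⁻¹ K⁻¹ for a monoatomic ideal gas.
ΔS = 3.79 × [12.47 × ln(688/350) + 8.314 × ln(144/26.9)] = 84.8 J/K.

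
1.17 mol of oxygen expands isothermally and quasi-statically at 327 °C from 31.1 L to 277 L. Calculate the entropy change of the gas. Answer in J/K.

For an isothermal ideal gas ΔS_gas = nR ln(V₂/V₁) = 1.17 × 8.314 × ln(277/31.1) = 21.3 J/K.

ΔS_gas = 21.3 J/K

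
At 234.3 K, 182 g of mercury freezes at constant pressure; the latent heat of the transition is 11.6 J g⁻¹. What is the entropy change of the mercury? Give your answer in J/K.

ΔS = -9.01 J/K

Heat released by the substance: Q = −mL = −182 × 11.6 = −2111.2 J.
At constant T, ΔS = Q_rev/T = −2111.2 / 234.3 = -9.01 J/K.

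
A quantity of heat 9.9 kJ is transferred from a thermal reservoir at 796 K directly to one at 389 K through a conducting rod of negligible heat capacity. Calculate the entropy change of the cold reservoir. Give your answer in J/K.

The cold reservoir gains heat Q, so ΔS_cold = +Q/T_C = 9900/389 = 25.4 J/K.

ΔS_cold = 25.4 J/K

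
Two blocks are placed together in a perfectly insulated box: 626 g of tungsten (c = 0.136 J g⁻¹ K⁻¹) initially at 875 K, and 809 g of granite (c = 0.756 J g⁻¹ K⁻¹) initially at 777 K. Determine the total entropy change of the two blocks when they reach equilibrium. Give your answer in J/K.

Energy balance: T_f = (m₁c₁T₁ + m₂c₂T₂)/(m₁c₁ + m₂c₂) = 788.97 K.
ΔS₁ = m₁c₁ ln(T_f/T₁) = 85.136 × ln(788.97/875) = -8.811 J/K.
ΔS₂ = m₂c₂ ln(T_f/T₂) = 611.604 × ln(788.97/777) = 9.354 J/K.
ΔS_total = -8.811 + 9.354 = 0.543 J/K.

ΔS_total = 0.543 J/K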